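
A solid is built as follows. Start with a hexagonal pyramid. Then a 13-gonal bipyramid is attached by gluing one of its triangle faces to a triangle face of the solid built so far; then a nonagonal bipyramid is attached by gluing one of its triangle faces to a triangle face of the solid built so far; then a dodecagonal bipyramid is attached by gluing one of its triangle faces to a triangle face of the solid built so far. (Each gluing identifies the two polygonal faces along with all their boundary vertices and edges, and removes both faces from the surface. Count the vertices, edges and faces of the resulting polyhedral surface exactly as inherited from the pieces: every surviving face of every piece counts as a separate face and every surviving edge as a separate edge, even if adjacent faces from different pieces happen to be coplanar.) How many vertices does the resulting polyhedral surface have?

A hexagonal pyramid: V=7, E=12, F=7.
Attach a 13-gonal bipyramid (V=15, E=39, F=26) along a 3-gon: merge 3 vertices and 3 edges, delete both glued faces → V=19, E=48, F=31.
Attach a nonagonal bipyramid (V=11, E=27, F=18) along a 3-gon: merge 3 vertices and 3 edges, delete both glued faces → V=27, E=72, F=47.
Attach a dodecagonal bipyramid (V=14, E=36, F=24) along a 3-gon: merge 3 vertices and 3 edges, delete both glued faces → V=38, E=105, F=69.
Check: V − E + F = 38 − 105 + 69 = 2.

38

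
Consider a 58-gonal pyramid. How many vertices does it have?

59

A pyramid on an n-gon base has one n-gon and n triangles: V = 58 + 1 = 59, E = 2·58 = 116, F = 58 + 1 = 59.
Check: V − E + F = 59 − 116 + 59 = 2.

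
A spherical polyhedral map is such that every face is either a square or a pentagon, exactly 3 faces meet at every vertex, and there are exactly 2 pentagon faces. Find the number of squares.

5

Let x be the number of squares; then F = 2 + x.
Edge–face incidences: 2E = 5·2 + 4·x = 10 + 4x.
Every vertex has degree 3, so 3V = 2E.
Euler: V − E + F = 2 ⇒ (2E)/3 − E + (2 + x) = 2.
Multiply by 6: 2·(2E) − 3·(2E) + 6·(2 + x) = 12, i.e. 12 + 6x − (10 + 4x) = 12.
Collecting terms: 2x + 2 = 12, so 2x = 10, so x = 5.
Then 2E = 10 + 4·5 = 30, so E = 15, V = 2E/3 = 10, F = 2 + 5 = 7.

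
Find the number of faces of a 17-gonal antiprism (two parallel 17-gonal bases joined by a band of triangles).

An antiprism on an n-gon has two n-gon caps and 2n triangles: V = 2·17 = 34, E = 4·17 = 68, F = 2·17 + 2 = 36.

36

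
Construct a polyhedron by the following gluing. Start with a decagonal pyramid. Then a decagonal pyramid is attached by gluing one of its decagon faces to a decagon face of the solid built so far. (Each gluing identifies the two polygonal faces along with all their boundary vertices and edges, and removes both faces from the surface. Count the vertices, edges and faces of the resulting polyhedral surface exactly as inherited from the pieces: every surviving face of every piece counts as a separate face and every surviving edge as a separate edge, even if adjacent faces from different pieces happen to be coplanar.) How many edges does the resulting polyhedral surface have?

A decagonal pyramid: V=11, E=20, F=11.
Attach a decagonal pyramid (V=11, E=20, F=11) along a 10-gon: merge 10 vertices and 10 edges, delete both glued faces → V=12, E=30, F=20.
Check: V − E + F = 12 − 30 + 20 = 2.

30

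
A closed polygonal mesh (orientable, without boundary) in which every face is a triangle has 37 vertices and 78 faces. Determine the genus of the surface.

Every face is a triangle, so 2E = 3·78 = 234, giving E = 117.
χ = V − E + F = 37 − 117 + 78 = -2.
For a closed orientable surface χ = 2 − 2g, so g = (2 − (-2))/2 = 2.

2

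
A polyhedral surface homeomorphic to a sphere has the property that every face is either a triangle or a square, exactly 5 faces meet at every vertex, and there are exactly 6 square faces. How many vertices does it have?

24

Let x be the number of triangles; then F = 6 + x.
Edge–face incidences: 2E = 4·6 + 3·x = 24 + 3x.
Every vertex has degree 5, so 5V = 2E.
Euler: V − E + F = 2 ⇒ (2E)/5 − E + (6 + x) = 2.
Multiply by 10: 2·(2E) − 5·(2E) + 10·(6 + x) = 20, i.e. 60 + 10x − 3·(24 + 3x) = 20.
Collecting terms: x − 12 = 20, so x = 32.
Then 2E = 24 + 3·32 = 120, so E = 60, V = 2E/5 = 24, F = 6 + 32 = 38.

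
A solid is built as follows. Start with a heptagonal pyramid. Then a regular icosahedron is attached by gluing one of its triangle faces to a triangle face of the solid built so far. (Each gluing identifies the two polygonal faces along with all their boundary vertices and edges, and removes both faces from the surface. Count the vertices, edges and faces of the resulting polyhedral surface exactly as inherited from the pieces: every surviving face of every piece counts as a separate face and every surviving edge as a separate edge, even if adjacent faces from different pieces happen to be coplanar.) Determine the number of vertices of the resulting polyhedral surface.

A heptagonal pyramid: V=8, E=14, F=8.
Attach a regular icosahedron (V=12, E=30, F=20) along a 3-gon: merge 3 vertices and 3 edges, delete both glued faces → V=17, E=41, F=26.
Check: V − E + F = 17 − 41 + 26 = 2.

17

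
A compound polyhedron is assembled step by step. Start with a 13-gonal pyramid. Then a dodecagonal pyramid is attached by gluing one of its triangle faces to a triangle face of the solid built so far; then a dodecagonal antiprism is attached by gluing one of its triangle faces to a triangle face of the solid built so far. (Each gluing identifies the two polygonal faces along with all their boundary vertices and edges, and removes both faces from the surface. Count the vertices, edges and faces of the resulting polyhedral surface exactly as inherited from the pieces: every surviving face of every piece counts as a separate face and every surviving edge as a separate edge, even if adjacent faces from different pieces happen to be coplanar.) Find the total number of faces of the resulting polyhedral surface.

A 13-gonal pyramid: V=14, E=26, F=14.
Attach a dodecagonal pyramid (V=13, E=24, F=13) along a 3-gon: merge 3 vertices and 3 edges, delete both glued faces → V=24, E=47, F=25.
Attach a dodecagonal antiprism (V=24, E=48, F=26) along a 3-gon: merge 3 vertices and 3 edges, delete both glued faces → V=45, E=92, F=49.
Check: V − E + F = 45 − 92 + 49 = 2.

49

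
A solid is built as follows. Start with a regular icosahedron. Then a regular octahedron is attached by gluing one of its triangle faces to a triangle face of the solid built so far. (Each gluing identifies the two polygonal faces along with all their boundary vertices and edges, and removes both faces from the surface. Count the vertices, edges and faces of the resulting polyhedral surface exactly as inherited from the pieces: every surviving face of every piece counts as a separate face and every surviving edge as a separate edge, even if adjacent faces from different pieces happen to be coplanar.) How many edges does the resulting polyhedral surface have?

39

A regular icosahedron: V=12, E=30, F=20.
Attach a regular octahedron (V=6, E=12, F=8) along a 3-gon: merge 3 vertices and 3 edges, delete both glued faces → V=15, E=39, F=26.
Check: V − E + F = 15 − 39 + 26 = 2.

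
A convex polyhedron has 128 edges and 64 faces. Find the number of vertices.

Here V − E + F = 2.
V = 2 + E − F = 2 + 128 − 64 = 66.

66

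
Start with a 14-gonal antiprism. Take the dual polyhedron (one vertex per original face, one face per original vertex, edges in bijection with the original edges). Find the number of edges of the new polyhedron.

The base solid has V = 28, E = 56, F = 30.
The dual swaps V and F and preserves E: V′ = F = 30, E′ = E = 56, F′ = V = 28.

56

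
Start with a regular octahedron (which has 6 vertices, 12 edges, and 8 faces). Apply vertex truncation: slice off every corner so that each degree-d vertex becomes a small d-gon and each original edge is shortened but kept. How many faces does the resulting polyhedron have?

Truncation replaces each original edge-end by a new vertex, so V′ = 2E = 24.
Each original edge survives, and each old vertex of degree d contributes d new edges; summing degrees gives Σd = 2E, so E′ = E + 2E = 3E = 36.
Each original face survives and each original vertex becomes one new face: F′ = F + V = 14.

14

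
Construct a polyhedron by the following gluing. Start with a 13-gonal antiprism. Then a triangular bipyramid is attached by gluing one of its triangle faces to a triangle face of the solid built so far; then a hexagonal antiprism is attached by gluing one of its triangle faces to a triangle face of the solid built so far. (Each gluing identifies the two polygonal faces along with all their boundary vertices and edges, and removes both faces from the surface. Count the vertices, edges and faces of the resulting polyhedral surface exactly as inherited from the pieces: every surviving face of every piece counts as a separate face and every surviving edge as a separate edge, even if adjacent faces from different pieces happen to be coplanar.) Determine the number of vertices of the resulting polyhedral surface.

37

A 13-gonal antiprism: V=26, E=52, F=28.
Attach a triangular bipyramid (V=5, E=9, F=6) along a 3-gon: merge 3 vertices and 3 edges, delete both glued faces → V=28, E=58, F=32.
Attach a hexagonal antiprism (V=12, E=24, F=14) along a 3-gon: merge 3 vertices and 3 edges, delete both glued faces → V=37, E=79, F=44.
Check: V − E + F = 37 − 79 + 44 = 2.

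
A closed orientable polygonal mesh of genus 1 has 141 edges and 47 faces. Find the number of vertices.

For a closed orientable surface of genus 1, χ = 2 − 2·1 = 0.
V = 0 + E − F = 0 + 141 − 47 = 94.

94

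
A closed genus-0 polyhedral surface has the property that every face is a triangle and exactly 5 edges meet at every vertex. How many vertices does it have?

Each face has 3 edges and each edge borders two faces, so 2E = 3F.
Each vertex has degree 5, so 5V = 2E and hence V = 3F/5.
Euler: V − E + F = 2 ⇒ (3F/5) − (3F/2) + F = 2.
Multiply by 10: (6 − 15 + 10)F = 20, i.e. 1F = 20.
So F = 20, E = 3·20/2 = 30, V = 3·20/5 = 12.

12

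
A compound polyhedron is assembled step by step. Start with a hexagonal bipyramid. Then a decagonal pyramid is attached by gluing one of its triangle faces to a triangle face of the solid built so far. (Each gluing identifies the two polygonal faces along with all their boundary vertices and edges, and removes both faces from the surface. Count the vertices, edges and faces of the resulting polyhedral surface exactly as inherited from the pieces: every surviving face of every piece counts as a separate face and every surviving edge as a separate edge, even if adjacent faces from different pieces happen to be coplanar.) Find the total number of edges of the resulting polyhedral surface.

35

A hexagonal bipyramid: V=8, E=18, F=12.
Attach a decagonal pyramid (V=11, E=20, F=11) along a 3-gon: merge 3 vertices and 3 edges, delete both glued faces → V=16, E=35, F=21.
Check: V − E + F = 16 − 35 + 21 = 2.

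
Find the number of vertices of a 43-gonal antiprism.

An antiprism on an n-gon has two n-gon caps and 2n triangles: V = 2·43 = 86, E = 4·43 = 172, F = 2·43 + 2 = 88.

86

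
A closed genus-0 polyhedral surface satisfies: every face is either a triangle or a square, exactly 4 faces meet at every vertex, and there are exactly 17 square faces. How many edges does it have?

Let x be the number of triangles; then F = 17 + x.
Edge–face incidences: 2E = 4·17 + 3·x = 68 + 3x.
Every vertex has degree 4, so 4V = 2E.
Euler: V − E + F = 2 ⇒ (2E)/4 − E + (17 + x) = 2.
Multiply by 8: 2·(2E) − 4·(2E) + 8·(17 + x) = 16, i.e. 136 + 8x − 2·(68 + 3x) = 16.
Collecting terms: 2x = 16, so x = 8.
Then 2E = 68 + 3·8 = 92, so E = 46, V = 2E/4 = 23, F = 17 + 8 = 25.

46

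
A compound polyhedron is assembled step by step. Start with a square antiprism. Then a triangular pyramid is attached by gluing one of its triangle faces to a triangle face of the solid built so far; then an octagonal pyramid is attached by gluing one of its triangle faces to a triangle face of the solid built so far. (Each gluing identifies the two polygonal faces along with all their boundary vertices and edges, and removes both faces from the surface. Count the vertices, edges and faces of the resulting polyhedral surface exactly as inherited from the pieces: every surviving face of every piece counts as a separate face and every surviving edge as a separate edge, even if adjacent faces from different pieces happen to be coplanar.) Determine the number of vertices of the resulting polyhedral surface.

15

A square antiprism: V=8, E=16, F=10.
Attach a triangular pyramid (V=4, E=6, F=4) along a 3-gon: merge 3 vertices and 3 edges, delete both glued faces → V=9, E=19, F=12.
Attach an octagonal pyramid (V=9, E=16, F=9) along a 3-gon: merge 3 vertices and 3 edges, delete both glued faces → V=15, E=32, F=19.
Check: V − E + F = 15 − 32 + 19 = 2.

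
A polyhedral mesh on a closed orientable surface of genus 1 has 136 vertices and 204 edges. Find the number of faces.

68

For a closed orientable surface of genus 1, χ = 2 − 2·1 = 0.
F = 0 − V + E = 0 − 136 + 204 = 68.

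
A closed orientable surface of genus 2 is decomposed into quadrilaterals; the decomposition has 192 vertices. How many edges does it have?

χ = 2 − 2·2 = -2, and every face is a square so 4F = 2E.
V − E + F = -2 with E = 4F/2 gives 192 − (4/2 − 1)·F = -2, so F = 194 and E = 388.

388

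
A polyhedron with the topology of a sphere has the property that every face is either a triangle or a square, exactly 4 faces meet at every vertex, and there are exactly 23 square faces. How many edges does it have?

Let x be the number of triangles; then F = 23 + x.
Edge–face incidences: 2E = 4·23 + 3·x = 92 + 3x.
Every vertex has degree 4, so 4V = 2E.
Euler: V − E + F = 2 ⇒ (2E)/4 − E + (23 + x) = 2.
Multiply by 8: 2·(2E) − 4·(2E) + 8·(23 + x) = 16, i.e. 184 + 8x − 2·(92 + 3x) = 16.
Collecting terms: 2x = 16, so x = 8.
Then 2E = 92 + 3·8 = 116, so E = 58, V = 2E/4 = 29, F = 23 + 8 = 31.

58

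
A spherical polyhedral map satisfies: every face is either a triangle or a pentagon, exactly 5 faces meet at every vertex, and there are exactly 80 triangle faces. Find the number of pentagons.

12

Let x be the number of pentagons; then F = 80 + x.
Edge–face incidences: 2E = 3·80 + 5·x = 240 + 5x.
Every vertex has degree 5, so 5V = 2E.
Euler: V − E + F = 2 ⇒ (2E)/5 − E + (80 + x) = 2.
Multiply by 10: 2·(2E) − 5·(2E) + 10·(80 + x) = 20, i.e. 800 + 10x − 3·(240 + 5x) = 20.
Collecting terms: −5x + 80 = 20, so −5x = −60, so x = 12.
Then 2E = 240 + 5·12 = 300, so E = 150, V = 2E/5 = 60, F = 80 + 12 = 92.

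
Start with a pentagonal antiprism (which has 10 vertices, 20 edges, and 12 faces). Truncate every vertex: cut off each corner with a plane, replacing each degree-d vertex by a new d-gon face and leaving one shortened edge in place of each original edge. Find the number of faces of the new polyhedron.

Truncation replaces each original edge-end by a new vertex, so V′ = 2E = 40.
Each original edge survives, and each old vertex of degree d contributes d new edges; summing degrees gives Σd = 2E, so E′ = E + 2E = 3E = 60.
Each original face survives and each original vertex becomes one new face: F′ = F + V = 22.

22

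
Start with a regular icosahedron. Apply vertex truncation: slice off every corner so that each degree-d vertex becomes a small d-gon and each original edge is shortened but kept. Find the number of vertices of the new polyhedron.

The base solid has V = 12, E = 30, F = 20.
Truncation replaces each original edge-end by a new vertex, so V′ = 2E = 60.
Each original edge survives, and each old vertex of degree d contributes d new edges; summing degrees gives Σd = 2E, so E′ = E + 2E = 3E = 90.
Each original face survives and each original vertex becomes one new face: F′ = F + V = 32.

60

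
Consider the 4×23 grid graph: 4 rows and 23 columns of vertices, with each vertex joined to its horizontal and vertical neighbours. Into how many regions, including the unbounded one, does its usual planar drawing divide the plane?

The grid has V = 4·23 = 92 vertices and E = 4·22 + 23·3 = 157 edges.
F = 2 − V + E = 2 − 92 + 157 = 67.

67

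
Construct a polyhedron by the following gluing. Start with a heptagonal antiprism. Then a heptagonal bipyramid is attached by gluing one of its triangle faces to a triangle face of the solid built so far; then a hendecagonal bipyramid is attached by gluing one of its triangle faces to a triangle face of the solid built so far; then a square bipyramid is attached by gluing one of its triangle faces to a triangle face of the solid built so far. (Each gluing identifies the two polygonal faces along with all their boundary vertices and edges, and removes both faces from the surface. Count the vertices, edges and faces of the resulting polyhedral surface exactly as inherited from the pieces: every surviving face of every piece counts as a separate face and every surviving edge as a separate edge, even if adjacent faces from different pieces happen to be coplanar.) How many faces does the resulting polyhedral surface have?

A heptagonal antiprism: V=14, E=28, F=16.
Attach a heptagonal bipyramid (V=9, E=21, F=14) along a 3-gon: merge 3 vertices and 3 edges, delete both glued faces → V=20, E=46, F=28.
Attach a hendecagonal bipyramid (V=13, E=33, F=22) along a 3-gon: merge 3 vertices and 3 edges, delete both glued faces → V=30, E=76, F=48.
Attach a square bipyramid (V=6, E=12, F=8) along a 3-gon: merge 3 vertices and 3 edges, delete both glued faces → V=33, E=85, F=54.
Check: V − E + F = 33 − 85 + 54 = 2.

54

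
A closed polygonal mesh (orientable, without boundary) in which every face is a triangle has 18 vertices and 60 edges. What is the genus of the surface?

2

Every face is a triangle and each edge borders two faces, so 3F = 2·60, giving F = 40.
χ = V − E + F = 18 − 60 + 40 = -2.
For a closed orientable surface χ = 2 − 2g, so g = (2 − (-2))/2 = 2.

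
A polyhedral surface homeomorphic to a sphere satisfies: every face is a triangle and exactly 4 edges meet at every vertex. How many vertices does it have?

6

Each face has 3 edges and each edge borders two faces, so 2E = 3F.
Each vertex has degree 4, so 4V = 2E and hence V = 3F/4.
Euler: V − E + F = 2 ⇒ (3F/4) − (3F/2) + F = 2.
Multiply by 8: (6 − 12 + 8)F = 16, i.e. 2F = 16.
So F = 8, E = 3·8/2 = 12, V = 3·8/4 = 6.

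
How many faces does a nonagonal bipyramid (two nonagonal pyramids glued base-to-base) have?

A bipyramid over an n-gon has 2n triangular faces and n + 2 vertices: V = 9 + 2 = 11, E = 3·9 = 27, F = 2·9 = 18.

18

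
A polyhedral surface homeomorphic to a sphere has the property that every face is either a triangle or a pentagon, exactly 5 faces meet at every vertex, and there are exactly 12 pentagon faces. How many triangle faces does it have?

Let x be the number of triangles; then F = 12 + x.
Edge–face incidences: 2E = 5·12 + 3·x = 60 + 3x.
Every vertex has degree 5, so 5V = 2E.
Euler: V − E + F = 2 ⇒ (2E)/5 − E + (12 + x) = 2.
Multiply by 10: 2·(2E) − 5·(2E) + 10·(12 + x) = 20, i.e. 120 + 10x − 3·(60 + 3x) = 20.
Collecting terms: x − 60 = 20, so x = 80.
Then 2E = 60 + 3·80 = 300, so E = 150, V = 2E/5 = 60, F = 12 + 80 = 92.

80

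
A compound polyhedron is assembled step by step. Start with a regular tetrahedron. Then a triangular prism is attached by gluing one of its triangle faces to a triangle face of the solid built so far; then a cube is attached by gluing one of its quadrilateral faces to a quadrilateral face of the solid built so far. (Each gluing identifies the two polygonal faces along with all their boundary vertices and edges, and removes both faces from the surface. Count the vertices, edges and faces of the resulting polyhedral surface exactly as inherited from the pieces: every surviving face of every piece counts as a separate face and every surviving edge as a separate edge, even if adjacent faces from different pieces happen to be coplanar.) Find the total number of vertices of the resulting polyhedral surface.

A regular tetrahedron: V=4, E=6, F=4.
Attach a triangular prism (V=6, E=9, F=5) along a 3-gon: merge 3 vertices and 3 edges, delete both glued faces → V=7, E=12, F=7.
Attach a cube (V=8, E=12, F=6) along a 4-gon: merge 4 vertices and 4 edges, delete both glued faces → V=11, E=20, F=11.
Check: V − E + F = 11 − 20 + 11 = 2.

11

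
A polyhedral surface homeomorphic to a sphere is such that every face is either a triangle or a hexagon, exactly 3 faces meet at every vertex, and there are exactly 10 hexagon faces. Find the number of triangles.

Let x be the number of triangles; then F = 10 + x.
Edge–face incidences: 2E = 6·10 + 3·x = 60 + 3x.
Every vertex has degree 3, so 3V = 2E.
Euler: V − E + F = 2 ⇒ (2E)/3 − E + (10 + x) = 2.
Multiply by 6: 2·(2E) − 3·(2E) + 6·(10 + x) = 12, i.e. 60 + 6x − (60 + 3x) = 12.
Collecting terms: 3x = 12, so x = 4.
Then 2E = 60 + 3·4 = 72, so E = 36, V = 2E/3 = 24, F = 10 + 4 = 14.

4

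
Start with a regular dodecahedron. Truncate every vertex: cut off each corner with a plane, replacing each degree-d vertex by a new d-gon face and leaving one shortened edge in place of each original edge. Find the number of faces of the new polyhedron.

The base solid has V = 20, E = 30, F = 12.
Truncation replaces each original edge-end by a new vertex, so V′ = 2E = 60.
Each original edge survives, and each old vertex of degree d contributes d new edges; summing degrees gives Σd = 2E, so E′ = E + 2E = 3E = 90.
Each original face survives and each original vertex becomes one new face: F′ = F + V = 32.

32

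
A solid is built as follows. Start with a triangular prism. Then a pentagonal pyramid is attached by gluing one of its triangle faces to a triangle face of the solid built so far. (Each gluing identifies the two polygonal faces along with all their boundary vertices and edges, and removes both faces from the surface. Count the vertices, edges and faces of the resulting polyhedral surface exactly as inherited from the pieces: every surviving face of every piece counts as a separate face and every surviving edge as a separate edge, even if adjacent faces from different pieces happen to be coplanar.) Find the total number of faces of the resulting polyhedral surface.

9

A triangular prism: V=6, E=9, F=5.
Attach a pentagonal pyramid (V=6, E=10, F=6) along a 3-gon: merge 3 vertices and 3 edges, delete both glued faces → V=9, E=16, F=9.
Check: V − E + F = 9 − 16 + 9 = 2.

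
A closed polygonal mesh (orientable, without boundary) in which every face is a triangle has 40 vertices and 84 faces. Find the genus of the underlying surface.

Every face is a triangle, so 2E = 3·84 = 252, giving E = 126.
χ = V − E + F = 40 − 126 + 84 = -2.
For a closed orientable surface χ = 2 − 2g, so g = (2 − (-2))/2 = 2.

2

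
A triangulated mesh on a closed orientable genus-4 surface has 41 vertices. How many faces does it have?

χ = 2 − 2·4 = -6, and every face is a triangle so 3F = 2E.
V − E + F = -6 with E = 3F/2 gives 41 − (3/2 − 1)·F = -6, so F = 94 and E = 141.

94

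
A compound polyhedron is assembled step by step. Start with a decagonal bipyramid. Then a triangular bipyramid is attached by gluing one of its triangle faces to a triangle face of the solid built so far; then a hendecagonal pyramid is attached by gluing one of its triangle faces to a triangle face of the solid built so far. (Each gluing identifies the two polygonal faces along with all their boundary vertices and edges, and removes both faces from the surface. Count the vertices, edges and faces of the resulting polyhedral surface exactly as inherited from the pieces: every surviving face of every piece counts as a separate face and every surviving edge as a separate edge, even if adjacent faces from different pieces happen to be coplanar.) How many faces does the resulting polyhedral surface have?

34

A decagonal bipyramid: V=12, E=30, F=20.
Attach a triangular bipyramid (V=5, E=9, F=6) along a 3-gon: merge 3 vertices and 3 edges, delete both glued faces → V=14, E=36, F=24.
Attach a hendecagonal pyramid (V=12, E=22, F=12) along a 3-gon: merge 3 vertices and 3 edges, delete both glued faces → V=23, E=55, F=34.
Check: V − E + F = 23 − 55 + 34 = 2.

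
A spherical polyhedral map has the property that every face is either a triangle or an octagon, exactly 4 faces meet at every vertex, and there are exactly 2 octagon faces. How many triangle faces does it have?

Let x be the number of triangles; then F = 2 + x.
Edge–face incidences: 2E = 8·2 + 3·x = 16 + 3x.
Every vertex has degree 4, so 4V = 2E.
Euler: V − E + F = 2 ⇒ (2E)/4 − E + (2 + x) = 2.
Multiply by 8: 2·(2E) − 4·(2E) + 8·(2 + x) = 16, i.e. 16 + 8x − 2·(16 + 3x) = 16.
Collecting terms: 2x − 16 = 16, so 2x = 32, so x = 16.
Then 2E = 16 + 3·16 = 64, so E = 32, V = 2E/4 = 16, F = 2 + 16 = 18.

16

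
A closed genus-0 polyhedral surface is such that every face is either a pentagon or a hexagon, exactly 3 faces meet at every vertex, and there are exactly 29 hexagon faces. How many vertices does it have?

78

Let x be the number of pentagons; then F = 29 + x.
Edge–face incidences: 2E = 6·29 + 5·x = 174 + 5x.
Every vertex has degree 3, so 3V = 2E.
Euler: V − E + F = 2 ⇒ (2E)/3 − E + (29 + x) = 2.
Multiply by 6: 2·(2E) − 3·(2E) + 6·(29 + x) = 12, i.e. 174 + 6x − (174 + 5x) = 12.
Collecting terms: x = 12.
Then 2E = 174 + 5·12 = 234, so E = 117, V = 2E/3 = 78, F = 29 + 12 = 41.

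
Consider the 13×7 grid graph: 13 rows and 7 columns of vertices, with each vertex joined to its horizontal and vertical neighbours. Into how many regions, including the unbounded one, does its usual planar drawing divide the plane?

73

The grid has V = 13·7 = 91 vertices and E = 13·6 + 7·12 = 162 edges.
F = 2 − V + E = 2 − 91 + 162 = 73.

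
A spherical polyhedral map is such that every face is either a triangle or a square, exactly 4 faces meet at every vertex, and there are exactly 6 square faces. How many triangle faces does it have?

8

Let x be the number of triangles; then F = 6 + x.
Edge–face incidences: 2E = 4·6 + 3·x = 24 + 3x.
Every vertex has degree 4, so 4V = 2E.
Euler: V − E + F = 2 ⇒ (2E)/4 − E + (6 + x) = 2.
Multiply by 8: 2·(2E) − 4·(2E) + 8·(6 + x) = 16, i.e. 48 + 8x − 2·(24 + 3x) = 16.
Collecting terms: 2x = 16, so x = 8.
Then 2E = 24 + 3·8 = 48, so E = 24, V = 2E/4 = 12, F = 6 + 8 = 14.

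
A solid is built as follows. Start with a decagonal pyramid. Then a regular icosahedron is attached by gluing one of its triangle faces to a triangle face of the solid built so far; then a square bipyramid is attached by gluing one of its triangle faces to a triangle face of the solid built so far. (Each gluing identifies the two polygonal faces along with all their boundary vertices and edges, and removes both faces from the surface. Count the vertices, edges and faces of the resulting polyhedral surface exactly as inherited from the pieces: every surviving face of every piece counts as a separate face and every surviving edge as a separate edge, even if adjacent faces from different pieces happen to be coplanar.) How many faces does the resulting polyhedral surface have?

A decagonal pyramid: V=11, E=20, F=11.
Attach a regular icosahedron (V=12, E=30, F=20) along a 3-gon: merge 3 vertices and 3 edges, delete both glued faces → V=20, E=47, F=29.
Attach a square bipyramid (V=6, E=12, F=8) along a 3-gon: merge 3 vertices and 3 edges, delete both glued faces → V=23, E=56, F=35.
Check: V − E + F = 23 − 56 + 35 = 2.

35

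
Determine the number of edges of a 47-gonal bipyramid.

A bipyramid over an n-gon has 2n triangular faces and n + 2 vertices: V = 47 + 2 = 49, E = 3·47 = 141, F = 2·47 = 94.

141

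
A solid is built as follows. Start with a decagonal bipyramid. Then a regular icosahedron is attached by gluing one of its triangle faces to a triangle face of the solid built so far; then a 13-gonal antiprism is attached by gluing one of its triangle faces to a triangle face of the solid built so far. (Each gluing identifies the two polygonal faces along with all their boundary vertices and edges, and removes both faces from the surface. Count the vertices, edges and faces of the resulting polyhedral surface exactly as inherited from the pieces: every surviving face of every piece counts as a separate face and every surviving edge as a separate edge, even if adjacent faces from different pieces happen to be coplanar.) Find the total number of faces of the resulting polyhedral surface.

A decagonal bipyramid: V=12, E=30, F=20.
Attach a regular icosahedron (V=12, E=30, F=20) along a 3-gon: merge 3 vertices and 3 edges, delete both glued faces → V=21, E=57, F=38.
Attach a 13-gonal antiprism (V=26, E=52, F=28) along a 3-gon: merge 3 vertices and 3 edges, delete both glued faces → V=44, E=106, F=64.
Check: V − E + F = 44 − 106 + 64 = 2.

64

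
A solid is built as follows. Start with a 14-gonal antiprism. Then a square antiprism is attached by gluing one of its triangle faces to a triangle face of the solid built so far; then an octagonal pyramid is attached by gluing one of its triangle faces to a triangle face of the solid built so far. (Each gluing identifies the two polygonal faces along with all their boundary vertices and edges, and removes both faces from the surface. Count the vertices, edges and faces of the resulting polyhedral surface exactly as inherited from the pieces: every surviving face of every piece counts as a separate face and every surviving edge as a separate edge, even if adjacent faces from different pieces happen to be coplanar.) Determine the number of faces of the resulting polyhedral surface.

A 14-gonal antiprism: V=28, E=56, F=30.
Attach a square antiprism (V=8, E=16, F=10) along a 3-gon: merge 3 vertices and 3 edges, delete both glued faces → V=33, E=69, F=38.
Attach an octagonal pyramid (V=9, E=16, F=9) along a 3-gon: merge 3 vertices and 3 edges, delete both glued faces → V=39, E=82, F=45.
Check: V − E + F = 39 − 82 + 45 = 2.

45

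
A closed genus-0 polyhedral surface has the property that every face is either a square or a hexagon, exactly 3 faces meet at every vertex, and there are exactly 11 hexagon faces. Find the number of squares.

Let x be the number of squares; then F = 11 + x.
Edge–face incidences: 2E = 6·11 + 4·x = 66 + 4x.
Every vertex has degree 3, so 3V = 2E.
Euler: V − E + F = 2 ⇒ (2E)/3 − E + (11 + x) = 2.
Multiply by 6: 2·(2E) − 3·(2E) + 6·(11 + x) = 12, i.e. 66 + 6x − (66 + 4x) = 12.
Collecting terms: 2x = 12, so x = 6.
Then 2E = 66 + 4·6 = 90, so E = 45, V = 2E/3 = 30, F = 11 + 6 = 17.

6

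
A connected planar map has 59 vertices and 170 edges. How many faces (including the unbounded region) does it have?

Euler's formula for a connected plane graph: V − E + F = 2, so F = 2 − 59 + 170 = 113.

113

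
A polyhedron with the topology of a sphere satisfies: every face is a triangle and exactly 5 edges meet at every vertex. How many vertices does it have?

Each face has 3 edges and each edge borders two faces, so 2E = 3F.
Each vertex has degree 5, so 5V = 2E and hence V = 3F/5.
Euler: V − E + F = 2 ⇒ (3F/5) − (3F/2) + F = 2.
Multiply by 10: (6 − 15 + 10)F = 20, i.e. 1F = 20.
So F = 20, E = 3·20/2 = 30, V = 3·20/5 = 12.

12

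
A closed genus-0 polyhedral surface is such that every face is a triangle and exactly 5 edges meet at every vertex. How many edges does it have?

Each face has 3 edges and each edge borders two faces, so 2E = 3F.
Each vertex has degree 5, so 5V = 2E and hence V = 3F/5.
Euler: V − E + F = 2 ⇒ (3F/5) − (3F/2) + F = 2.
Multiply by 10: (6 − 15 + 10)F = 20, i.e. 1F = 20.
So F = 20, E = 3·20/2 = 30, V = 3·20/5 = 12.

30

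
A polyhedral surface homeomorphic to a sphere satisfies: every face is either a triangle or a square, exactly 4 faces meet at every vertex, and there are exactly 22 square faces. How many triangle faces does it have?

Let x be the number of triangles; then F = 22 + x.
Edge–face incidences: 2E = 4·22 + 3·x = 88 + 3x.
Every vertex has degree 4, so 4V = 2E.
Euler: V − E + F = 2 ⇒ (2E)/4 − E + (22 + x) = 2.
Multiply by 8: 2·(2E) − 4·(2E) + 8·(22 + x) = 16, i.e. 176 + 8x − 2·(88 + 3x) = 16.
Collecting terms: 2x = 16, so x = 8.
Then 2E = 88 + 3·8 = 112, so E = 56, V = 2E/4 = 28, F = 22 + 8 = 30.

8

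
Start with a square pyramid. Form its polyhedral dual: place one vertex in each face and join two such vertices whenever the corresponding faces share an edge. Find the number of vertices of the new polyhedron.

The base solid has V = 5, E = 8, F = 5.
The dual swaps V and F and preserves E: V′ = F = 5, E′ = E = 8, F′ = V = 5.

5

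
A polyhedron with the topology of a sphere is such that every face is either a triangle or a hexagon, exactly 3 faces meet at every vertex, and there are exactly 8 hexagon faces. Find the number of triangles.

4

Let x be the number of triangles; then F = 8 + x.
Edge–face incidences: 2E = 6·8 + 3·x = 48 + 3x.
Every vertex has degree 3, so 3V = 2E.
Euler: V − E + F = 2 ⇒ (2E)/3 − E + (8 + x) = 2.
Multiply by 6: 2·(2E) − 3·(2E) + 6·(8 + x) = 12, i.e. 48 + 6x − (48 + 3x) = 12.
Collecting terms: 3x = 12, so x = 4.
Then 2E = 48 + 3·4 = 60, so E = 30, V = 2E/3 = 20, F = 8 + 4 = 12.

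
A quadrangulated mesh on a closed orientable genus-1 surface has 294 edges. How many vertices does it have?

147

χ = 2 − 2·1 = 0, and every face is a square so 4F = 2E.
F = 2E/4 = 147. Then V = 0 + E − F = 0 + 294 − 147 = 147.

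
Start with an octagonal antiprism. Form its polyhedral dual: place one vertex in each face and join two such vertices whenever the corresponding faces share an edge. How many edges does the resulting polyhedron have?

32

The base solid has V = 16, E = 32, F = 18.
The dual swaps V and F and preserves E: V′ = F = 18, E′ = E = 32, F′ = V = 16.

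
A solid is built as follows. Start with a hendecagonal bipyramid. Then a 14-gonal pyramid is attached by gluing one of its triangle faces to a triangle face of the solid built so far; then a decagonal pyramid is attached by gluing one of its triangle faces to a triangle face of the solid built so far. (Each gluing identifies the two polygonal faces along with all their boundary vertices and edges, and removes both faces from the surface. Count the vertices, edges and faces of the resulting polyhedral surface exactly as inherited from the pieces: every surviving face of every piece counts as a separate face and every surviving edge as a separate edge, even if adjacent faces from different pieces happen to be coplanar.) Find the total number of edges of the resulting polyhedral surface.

A hendecagonal bipyramid: V=13, E=33, F=22.
Attach a 14-gonal pyramid (V=15, E=28, F=15) along a 3-gon: merge 3 vertices and 3 edges, delete both glued faces → V=25, E=58, F=35.
Attach a decagonal pyramid (V=11, E=20, F=11) along a 3-gon: merge 3 vertices and 3 edges, delete both glued faces → V=33, E=75, F=44.
Check: V − E + F = 33 − 75 + 44 = 2.

75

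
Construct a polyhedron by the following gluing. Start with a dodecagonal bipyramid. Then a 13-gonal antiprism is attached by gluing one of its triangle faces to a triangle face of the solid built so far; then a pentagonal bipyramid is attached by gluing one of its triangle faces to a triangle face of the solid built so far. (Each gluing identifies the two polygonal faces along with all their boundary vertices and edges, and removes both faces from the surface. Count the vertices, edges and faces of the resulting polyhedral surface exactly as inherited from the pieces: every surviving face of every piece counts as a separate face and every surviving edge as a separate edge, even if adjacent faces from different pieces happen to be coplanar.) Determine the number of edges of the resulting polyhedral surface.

A dodecagonal bipyramid: V=14, E=36, F=24.
Attach a 13-gonal antiprism (V=26, E=52, F=28) along a 3-gon: merge 3 vertices and 3 edges, delete both glued faces → V=37, E=85, F=50.
Attach a pentagonal bipyramid (V=7, E=15, F=10) along a 3-gon: merge 3 vertices and 3 edges, delete both glued faces → V=41, E=97, F=58.
Check: V − E + F = 41 − 97 + 58 = 2.

97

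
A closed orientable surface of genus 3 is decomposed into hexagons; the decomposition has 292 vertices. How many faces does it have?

148

χ = 2 − 2·3 = -4, and every face is a hexagon so 6F = 2E.
V − E + F = -4 with E = 6F/2 gives 292 − (6/2 − 1)·F = -4, so F = 148 and E = 444.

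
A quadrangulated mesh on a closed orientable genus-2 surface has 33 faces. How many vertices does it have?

χ = 2 − 2·2 = -2, and every face is a square so 4F = 2E.
E = 4·33/2 = 66. Then V = -2 + E − F = -2 + 66 − 33 = 31.

31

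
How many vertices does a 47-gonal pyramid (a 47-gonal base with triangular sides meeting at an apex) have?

48

A pyramid on an n-gon base has one n-gon and n triangles: V = 47 + 1 = 48, E = 2·47 = 94, F = 47 + 1 = 48.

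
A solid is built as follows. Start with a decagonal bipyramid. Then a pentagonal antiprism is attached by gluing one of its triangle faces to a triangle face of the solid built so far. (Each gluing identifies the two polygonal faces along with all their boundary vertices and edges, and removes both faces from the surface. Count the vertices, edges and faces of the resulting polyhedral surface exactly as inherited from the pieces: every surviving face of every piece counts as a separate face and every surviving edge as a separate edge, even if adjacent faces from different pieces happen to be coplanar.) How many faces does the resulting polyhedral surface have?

A decagonal bipyramid: V=12, E=30, F=20.
Attach a pentagonal antiprism (V=10, E=20, F=12) along a 3-gon: merge 3 vertices and 3 edges, delete both glued faces → V=19, E=47, F=30.
Check: V − E + F = 19 − 47 + 30 = 2.

30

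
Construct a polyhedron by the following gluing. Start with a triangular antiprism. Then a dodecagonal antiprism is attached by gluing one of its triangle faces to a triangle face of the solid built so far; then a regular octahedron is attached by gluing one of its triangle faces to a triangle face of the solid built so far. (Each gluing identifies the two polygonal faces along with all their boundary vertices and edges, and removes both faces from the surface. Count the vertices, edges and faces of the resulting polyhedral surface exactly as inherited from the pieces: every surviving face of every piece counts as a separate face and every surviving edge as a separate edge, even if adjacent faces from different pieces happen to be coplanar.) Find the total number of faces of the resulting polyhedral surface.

A triangular antiprism: V=6, E=12, F=8.
Attach a dodecagonal antiprism (V=24, E=48, F=26) along a 3-gon: merge 3 vertices and 3 edges, delete both glued faces → V=27, E=57, F=32.
Attach a regular octahedron (V=6, E=12, F=8) along a 3-gon: merge 3 vertices and 3 edges, delete both glued faces → V=30, E=66, F=38.
Check: V − E + F = 30 − 66 + 38 = 2.

38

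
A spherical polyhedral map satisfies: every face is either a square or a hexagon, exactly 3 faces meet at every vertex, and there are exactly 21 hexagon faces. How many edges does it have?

Let x be the number of squares; then F = 21 + x.
Edge–face incidences: 2E = 6·21 + 4·x = 126 + 4x.
Every vertex has degree 3, so 3V = 2E.
Euler: V − E + F = 2 ⇒ (2E)/3 − E + (21 + x) = 2.
Multiply by 6: 2·(2E) − 3·(2E) + 6·(21 + x) = 12, i.e. 126 + 6x − (126 + 4x) = 12.
Collecting terms: 2x = 12, so x = 6.
Then 2E = 126 + 4·6 = 150, so E = 75, V = 2E/3 = 50, F = 21 + 6 = 27.

75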